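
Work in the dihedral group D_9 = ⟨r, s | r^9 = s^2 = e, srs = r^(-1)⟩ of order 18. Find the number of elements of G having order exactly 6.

No element of G has order 6 (even though 6 | 18).

0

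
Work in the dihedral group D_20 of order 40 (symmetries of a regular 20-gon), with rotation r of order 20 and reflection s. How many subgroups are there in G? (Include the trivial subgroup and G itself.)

|G| = 40, so by Lagrange every subgroup order divides 40. Divisors: 1, 2, 4, 5, 8, 10, 20, 40.
Subgroups by order — order 1: 1; order 2: 21; order 4: 11; order 5: 1; order 8: 5; order 10: 5; order 20: 3; order 40: 1.
Total: 1 + 21 + 11 + 1 + 5 + 5 + 3 + 1 = 48.

48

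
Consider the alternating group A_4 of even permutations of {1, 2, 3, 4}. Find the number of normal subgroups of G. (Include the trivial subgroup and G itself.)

G has 10 subgroups. Checking conjugation-invariance by order — order 1: 1/1 normal; order 2: 0/3 normal; order 3: 0/4 normal; order 4: 1/1 normal; order 12: 1/1 normal.
Total normal subgroups: 3.

3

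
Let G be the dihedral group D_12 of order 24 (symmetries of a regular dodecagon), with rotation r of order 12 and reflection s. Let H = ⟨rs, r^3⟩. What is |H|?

8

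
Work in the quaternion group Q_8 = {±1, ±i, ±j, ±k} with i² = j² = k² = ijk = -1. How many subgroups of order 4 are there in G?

3

|G| = 8 and 4 | 8, so subgroups of order 4 are possible by Lagrange.
The subgroups of order 4 are: {1, -1, i, -i}; {1, -1, j, -j}; {1, -1, k, -k}.
So G has 3 subgroups of order 4.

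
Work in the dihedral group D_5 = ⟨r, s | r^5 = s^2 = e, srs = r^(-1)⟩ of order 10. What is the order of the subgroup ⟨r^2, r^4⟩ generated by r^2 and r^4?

5

|⟨r^2⟩| = 5 and |⟨r^4⟩| = 5, so |H| is a multiple of lcm(5, 5) = 5 and divides |G| = 10.
Closing under the operation: H = {e, r, r^2, r^3, r^4}, so |H| = 5.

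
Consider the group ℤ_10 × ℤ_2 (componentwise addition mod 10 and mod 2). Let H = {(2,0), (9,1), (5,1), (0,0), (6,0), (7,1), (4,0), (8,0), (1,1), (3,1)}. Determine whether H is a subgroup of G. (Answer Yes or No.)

Yes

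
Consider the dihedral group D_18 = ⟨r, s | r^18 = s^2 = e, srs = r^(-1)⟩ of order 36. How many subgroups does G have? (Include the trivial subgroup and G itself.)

|G| = 36, so by Lagrange every subgroup order divides 36. Divisors: 1, 2, 3, 4, 6, 9, 12, 18, 36.
Subgroups by order — order 1: 1; order 2: 19; order 3: 1; order 4: 9; order 6: 7; order 9: 1; order 12: 3; order 18: 3; order 36: 1.
Total: 1 + 19 + 1 + 9 + 7 + 1 + 3 + 3 + 1 = 45.

45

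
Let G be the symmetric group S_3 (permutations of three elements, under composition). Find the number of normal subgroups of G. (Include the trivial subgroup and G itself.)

3

G has 6 subgroups. Checking conjugation-invariance by order — order 1: 1/1 normal; order 2: 0/3 normal; order 3: 1/1 normal; order 6: 1/1 normal.
Total normal subgroups: 3.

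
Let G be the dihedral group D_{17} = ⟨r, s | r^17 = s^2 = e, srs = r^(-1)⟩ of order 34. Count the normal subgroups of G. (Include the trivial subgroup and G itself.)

G has 20 subgroups. Checking conjugation-invariance by order — order 1: 1/1 normal; order 2: 0/17 normal; order 17: 1/1 normal; order 34: 1/1 normal.
Total normal subgroups: 3.

3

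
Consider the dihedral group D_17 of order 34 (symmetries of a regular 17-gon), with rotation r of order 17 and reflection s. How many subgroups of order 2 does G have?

17

|G| = 34 and 2 | 34, so subgroups of order 2 are possible by Lagrange.
The subgroups of order 2 are: {e, r^10s}; {e, r^11s}; {e, r^12s}; {e, r^13s}; … (17 in all).
So G has 17 subgroups of order 2.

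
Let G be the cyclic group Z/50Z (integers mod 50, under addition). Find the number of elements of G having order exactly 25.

In a cyclic group of order 50, the number of elements of order d (for d | 50) is φ(d).
φ(25) = 20.

20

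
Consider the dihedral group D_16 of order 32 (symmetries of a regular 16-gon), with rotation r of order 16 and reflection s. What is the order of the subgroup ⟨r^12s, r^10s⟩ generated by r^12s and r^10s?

16

|⟨r^12s⟩| = 2 and |⟨r^10s⟩| = 2, so |H| is a multiple of lcm(2, 2) = 2 and divides |G| = 32.
Closing under the operation: H = {e, r^2, r^4, r^6, r^8, r^10, r^12, r^14, s, r^2s, r^4s, r^6s, r^8s, r^10s, r^12s, r^14s}, so |H| = 16.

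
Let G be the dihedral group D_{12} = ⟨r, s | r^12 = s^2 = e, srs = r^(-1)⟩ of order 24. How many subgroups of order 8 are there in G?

3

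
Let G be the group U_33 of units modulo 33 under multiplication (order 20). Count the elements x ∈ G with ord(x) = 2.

The elements of order 2 are: 10, 23, 32.
That's 3.

3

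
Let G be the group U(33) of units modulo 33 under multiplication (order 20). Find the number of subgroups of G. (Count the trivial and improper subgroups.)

|G| = 20, so by Lagrange every subgroup order divides 20. Divisors: 1, 2, 4, 5, 10, 20.
Subgroups by order — order 1: 1; order 2: 3; order 4: 1; order 5: 1; order 10: 3; order 20: 1.
Total: 1 + 3 + 1 + 1 + 3 + 1 = 10.

10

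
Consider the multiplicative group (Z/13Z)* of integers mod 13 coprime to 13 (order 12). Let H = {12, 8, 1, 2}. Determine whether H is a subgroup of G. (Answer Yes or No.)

No

2 ∈ H but its inverse 7 ∉ H, so H is not a subgroup.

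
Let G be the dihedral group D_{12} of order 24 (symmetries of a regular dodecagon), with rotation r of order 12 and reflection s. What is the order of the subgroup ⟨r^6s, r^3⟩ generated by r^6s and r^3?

8

|⟨r^6s⟩| = 2 and |⟨r^3⟩| = 4, so |H| is a multiple of lcm(2, 4) = 4 and divides |G| = 24.
Closing under the operation: H = {e, r^3, r^6, r^9, s, r^3s, r^6s, r^9s}, so |H| = 8.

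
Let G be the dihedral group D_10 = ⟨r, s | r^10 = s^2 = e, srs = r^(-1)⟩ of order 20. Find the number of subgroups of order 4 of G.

5

|G| = 20 and 4 | 20, so subgroups of order 4 are possible by Lagrange.
The subgroups of order 4 are: {e, r^5, r^2s, r^7s}; {e, r^5, r^3s, r^8s}; {e, r^5, r^4s, r^9s}; {e, r^5, s, r^5s}; … (5 in all).
So G has 5 subgroups of order 4.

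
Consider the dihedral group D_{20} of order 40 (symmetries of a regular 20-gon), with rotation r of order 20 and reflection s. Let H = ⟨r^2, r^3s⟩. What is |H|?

|⟨r^2⟩| = 10 and |⟨r^3s⟩| = 2, so |H| is a multiple of lcm(10, 2) = 10 and divides |G| = 40.
Closing under the operation: H = {e, r^2, r^4, r^6, r^8, r^10, r^12, r^14, r^16, r^18, rs, r^3s, r^5s, r^7s, r^9s, r^11s, r^13s, r^15s, r^17s, r^19s}, so |H| = 20.

20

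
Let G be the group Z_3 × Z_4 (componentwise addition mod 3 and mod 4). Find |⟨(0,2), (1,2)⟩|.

6

|⟨(0,2)⟩| = 2 and |⟨(1,2)⟩| = 6, so |H| is a multiple of lcm(2, 6) = 6 and divides |G| = 12.
Closing under the operation: H = {(0,0), (0,2), (1,0), (1,2), (2,0), (2,2)}, so |H| = 6.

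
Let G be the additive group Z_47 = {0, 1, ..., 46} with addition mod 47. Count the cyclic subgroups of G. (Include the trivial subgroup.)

2

Group the elements of G by the cyclic subgroup they generate; each cyclic subgroup of order d accounts for φ(d) elements.
Cyclic subgroups by order — order 1: 1; order 47: 1.
Total: 2.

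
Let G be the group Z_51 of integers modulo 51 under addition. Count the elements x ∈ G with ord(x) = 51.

32

In a cyclic group of order 51, the number of elements of order d (for d | 51) is φ(d).
φ(51) = 32.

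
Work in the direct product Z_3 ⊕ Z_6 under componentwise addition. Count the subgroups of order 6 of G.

|G| = 18 and 6 | 18, so subgroups of order 6 are possible by Lagrange.
The subgroups of order 6 are: {(0,0), (0,1), (0,2), (0,3), (0,4), (0,5)}; {(0,0), (0,3), (1,0), (1,3), (2,0), (2,3)}; {(0,0), (0,3), (1,1), (1,4), (2,2), (2,5)}; {(0,0), (0,3), (1,2), (1,5), (2,1), (2,4)}.
So G has 4 subgroups of order 6.

4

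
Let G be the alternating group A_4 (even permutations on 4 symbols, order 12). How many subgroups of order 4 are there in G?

1

|G| = 12 and 4 | 12, so subgroups of order 4 are possible by Lagrange.
The subgroups of order 4 are: {e, (1 2)(3 4), (1 3)(2 4), (1 4)(2 3)}.
So G has 1 subgroup of order 4.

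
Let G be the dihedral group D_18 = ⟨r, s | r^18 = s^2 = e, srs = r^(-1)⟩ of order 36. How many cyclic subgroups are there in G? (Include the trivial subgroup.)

24

Group the elements of G by the cyclic subgroup they generate; each cyclic subgroup of order d accounts for φ(d) elements.
Cyclic subgroups by order — order 1: 1; order 2: 19; order 3: 1; order 6: 1; order 9: 1; order 18: 1.
Total: 24.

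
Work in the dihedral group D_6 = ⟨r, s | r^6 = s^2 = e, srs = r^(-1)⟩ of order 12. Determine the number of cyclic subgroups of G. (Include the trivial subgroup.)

Each element a generates a cyclic subgroup ⟨a⟩; distinct elements may generate the same one (a cyclic group of order d has φ(d) generators).
Cyclic subgroups by order — order 1: 1; order 2: 7; order 3: 1; order 6: 1.
Total: 10.

10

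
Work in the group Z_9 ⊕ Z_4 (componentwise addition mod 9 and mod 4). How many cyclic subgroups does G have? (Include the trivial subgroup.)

Group the elements of G by the cyclic subgroup they generate; each cyclic subgroup of order d accounts for φ(d) elements.
Cyclic subgroups by order — order 1: 1; order 2: 1; order 3: 1; order 4: 1; order 6: 1; order 9: 1; order 12: 1; order 18: 1; order 36: 1.
Total: 9.

9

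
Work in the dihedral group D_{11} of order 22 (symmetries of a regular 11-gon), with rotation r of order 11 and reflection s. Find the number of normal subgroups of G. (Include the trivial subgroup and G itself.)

3

G has 14 subgroups. Checking conjugation-invariance by order — order 1: 1/1 normal; order 2: 0/11 normal; order 11: 1/1 normal; order 22: 1/1 normal.
Total normal subgroups: 3.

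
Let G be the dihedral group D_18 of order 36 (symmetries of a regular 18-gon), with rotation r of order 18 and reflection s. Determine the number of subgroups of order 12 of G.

3

|G| = 36 and 12 | 36, so subgroups of order 12 are possible by Lagrange.
The subgroups of order 12 are: {e, r^3, r^6, r^9, r^12, r^15, rs, r^4s, r^7s, r^10s, r^13s, r^16s}; {e, r^3, r^6, r^9, r^12, r^15, r^2s, r^5s, r^8s, r^11s, r^14s, r^17s}; {e, r^3, r^6, r^9, r^12, r^15, s, r^3s, r^6s, r^9s, r^12s, r^15s}.
So G has 3 subgroups of order 12.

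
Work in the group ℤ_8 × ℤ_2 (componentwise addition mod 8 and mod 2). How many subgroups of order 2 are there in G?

|G| = 16 and 2 | 16, so subgroups of order 2 are possible by Lagrange.
The subgroups of order 2 are: {(0,0), (0,1)}; {(0,0), (4,0)}; {(0,0), (4,1)}.
So G has 3 subgroups of order 2.

3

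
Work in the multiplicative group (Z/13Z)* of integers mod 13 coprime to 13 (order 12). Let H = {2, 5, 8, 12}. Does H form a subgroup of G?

No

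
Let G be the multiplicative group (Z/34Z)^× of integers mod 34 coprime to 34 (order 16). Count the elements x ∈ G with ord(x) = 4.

The elements of order 4 are: 13, 21.
That's 2.

2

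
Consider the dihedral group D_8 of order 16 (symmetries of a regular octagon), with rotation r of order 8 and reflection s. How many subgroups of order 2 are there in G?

|G| = 16 and 2 | 16, so subgroups of order 2 are possible by Lagrange.
The subgroups of order 2 are: {e, r^2s}; {e, r^3s}; {e, r^4}; {e, r^4s}; … (9 in all).
So G has 9 subgroups of order 2.

9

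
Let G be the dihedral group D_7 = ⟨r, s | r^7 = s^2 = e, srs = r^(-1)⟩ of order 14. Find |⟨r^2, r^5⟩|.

7

|⟨r^2⟩| = 7 and |⟨r^5⟩| = 7, so |H| is a multiple of lcm(7, 7) = 7 and divides |G| = 14.
Closing under the operation: H = {e, r, r^2, r^3, r^4, r^5, r^6}, so |H| = 7.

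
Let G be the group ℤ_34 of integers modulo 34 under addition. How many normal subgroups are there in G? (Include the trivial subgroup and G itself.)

4

G is abelian, so every subgroup is normal.
G has 4 subgroups in total, hence 4 normal subgroups.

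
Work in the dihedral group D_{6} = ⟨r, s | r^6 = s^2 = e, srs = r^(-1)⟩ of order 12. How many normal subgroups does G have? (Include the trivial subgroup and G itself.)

G has 16 subgroups. Checking conjugation-invariance by order — order 1: 1/1 normal; order 2: 1/7 normal; order 3: 1/1 normal; order 4: 0/3 normal; order 6: 3/3 normal; order 12: 1/1 normal.
Total normal subgroups: 7.

7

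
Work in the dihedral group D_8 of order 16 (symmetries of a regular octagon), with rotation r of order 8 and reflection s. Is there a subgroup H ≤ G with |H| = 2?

2 | 16. A subgroup of order 2 is {e, r^2s}.

Yes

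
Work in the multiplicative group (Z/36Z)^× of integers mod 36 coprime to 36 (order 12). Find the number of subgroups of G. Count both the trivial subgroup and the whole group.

|G| = 12, so by Lagrange every subgroup order divides 12. Divisors: 1, 2, 3, 4, 6, 12.
Subgroups by order — order 1: 1; order 2: 3; order 3: 1; order 4: 1; order 6: 3; order 12: 1.
Total: 1 + 3 + 1 + 1 + 3 + 1 = 10.

10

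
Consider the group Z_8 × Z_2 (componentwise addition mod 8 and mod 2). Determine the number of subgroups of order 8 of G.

3

|G| = 16 and 8 | 16, so subgroups of order 8 are possible by Lagrange.
The subgroups of order 8 are: {(0,0), (0,1), (2,0), (2,1), (4,0), (4,1), (6,0), (6,1)}; {(0,0), (1,0), (2,0), (3,0), (4,0), (5,0), (6,0), (7,0)}; {(0,0), (1,1), (2,0), (3,1), (4,0), (5,1), (6,0), (7,1)}.
So G has 3 subgroups of order 8.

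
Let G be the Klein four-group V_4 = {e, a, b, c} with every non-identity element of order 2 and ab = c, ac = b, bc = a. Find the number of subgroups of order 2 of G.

3

|G| = 4 and 2 | 4, so subgroups of order 2 are possible by Lagrange.
The subgroups of order 2 are: {e, a}; {e, b}; {e, c}.
So G has 3 subgroups of order 2.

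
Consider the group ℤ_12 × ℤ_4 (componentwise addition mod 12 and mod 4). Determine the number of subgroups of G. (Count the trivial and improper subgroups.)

|G| = 48, so by Lagrange every subgroup order divides 48. Divisors: 1, 2, 3, 4, 6, 8, 12, 16, 24, 48.
Subgroups by order — order 1: 1; order 2: 3; order 3: 1; order 4: 7; order 6: 3; order 8: 3; order 12: 7; order 16: 1; order 24: 3; order 48: 1.
Total: 1 + 3 + 1 + 7 + 3 + 3 + 7 + 1 + 3 + 1 = 30.

30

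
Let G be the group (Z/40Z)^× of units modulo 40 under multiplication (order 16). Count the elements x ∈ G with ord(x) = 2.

7

The elements of order 2 are: 9, 11, 19, 21, 29, 31, 39.
That's 7.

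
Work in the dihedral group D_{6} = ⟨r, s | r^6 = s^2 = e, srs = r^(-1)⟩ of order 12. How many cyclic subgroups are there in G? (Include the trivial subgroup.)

Group the elements of G by the cyclic subgroup they generate; each cyclic subgroup of order d accounts for φ(d) elements.
Cyclic subgroups by order — order 1: 1; order 2: 7; order 3: 1; order 6: 1.
Total: 10.

10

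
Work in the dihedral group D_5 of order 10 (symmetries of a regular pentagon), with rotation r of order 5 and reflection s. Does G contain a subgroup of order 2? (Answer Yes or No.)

Yes

2 | 10. A subgroup of order 2 is {e, r^2s}.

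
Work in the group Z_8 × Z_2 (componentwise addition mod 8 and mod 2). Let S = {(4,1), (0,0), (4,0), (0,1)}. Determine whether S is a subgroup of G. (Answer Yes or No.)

Yes

|S| = 4 divides |G| = 16, consistent with Lagrange.
S contains the identity, every element's inverse is in S, and S is closed under +: it is a subgroup.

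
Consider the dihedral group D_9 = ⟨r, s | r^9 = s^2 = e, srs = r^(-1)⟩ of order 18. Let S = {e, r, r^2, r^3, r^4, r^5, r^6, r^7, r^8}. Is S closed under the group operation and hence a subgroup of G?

Yes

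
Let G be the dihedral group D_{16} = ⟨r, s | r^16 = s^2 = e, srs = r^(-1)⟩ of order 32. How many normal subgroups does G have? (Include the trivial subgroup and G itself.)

8

G has 36 subgroups. Checking conjugation-invariance by order — order 1: 1/1 normal; order 2: 1/17 normal; order 4: 1/9 normal; order 8: 1/5 normal; order 16: 3/3 normal; order 32: 1/1 normal.
Total normal subgroups: 8.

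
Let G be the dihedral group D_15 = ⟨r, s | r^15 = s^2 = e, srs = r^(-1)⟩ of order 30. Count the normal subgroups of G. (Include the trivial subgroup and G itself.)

5

G has 28 subgroups. Checking conjugation-invariance by order — order 1: 1/1 normal; order 2: 0/15 normal; order 3: 1/1 normal; order 5: 1/1 normal; order 6: 0/5 normal; order 10: 0/3 normal; order 15: 1/1 normal; order 30: 1/1 normal.
Total normal subgroups: 5.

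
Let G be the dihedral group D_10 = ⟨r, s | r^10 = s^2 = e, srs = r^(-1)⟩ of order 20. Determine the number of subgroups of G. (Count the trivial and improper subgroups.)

22

|G| = 20, so by Lagrange every subgroup order divides 20. Divisors: 1, 2, 4, 5, 10, 20.
Subgroups by order — order 1: 1; order 2: 11; order 4: 5; order 5: 1; order 10: 3; order 20: 1.
Total: 1 + 11 + 5 + 1 + 3 + 1 = 22.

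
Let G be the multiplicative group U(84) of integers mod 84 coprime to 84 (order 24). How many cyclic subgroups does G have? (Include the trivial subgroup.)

16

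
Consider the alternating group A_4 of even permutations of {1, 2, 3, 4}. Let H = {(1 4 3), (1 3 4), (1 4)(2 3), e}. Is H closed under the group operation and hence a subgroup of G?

Closure fails: (1 4 3) ∘ (1 4)(2 3) = (1 3 2) ∉ H. So H is not a subgroup.

No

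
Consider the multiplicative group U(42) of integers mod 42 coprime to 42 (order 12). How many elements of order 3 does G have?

2

The elements of order 3 are: 25, 37.
That's 2.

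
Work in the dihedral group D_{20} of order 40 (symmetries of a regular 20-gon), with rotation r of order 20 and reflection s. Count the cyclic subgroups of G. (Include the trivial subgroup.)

26

Group the elements of G by the cyclic subgroup they generate; each cyclic subgroup of order d accounts for φ(d) elements.
Cyclic subgroups by order — order 1: 1; order 2: 21; order 4: 1; order 5: 1; order 10: 1; order 20: 1.
Total: 26.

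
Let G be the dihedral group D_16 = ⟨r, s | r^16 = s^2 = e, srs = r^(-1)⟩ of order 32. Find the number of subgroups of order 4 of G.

9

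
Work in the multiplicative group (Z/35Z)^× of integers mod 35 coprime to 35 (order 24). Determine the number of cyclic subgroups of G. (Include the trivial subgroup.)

12

A cyclic subgroup of order d is generated by each of its φ(d) elements of order d, so the cyclic subgroups of order d number (#elements of order d)/φ(d).
Cyclic subgroups by order — order 1: 1; order 2: 3; order 3: 1; order 4: 2; order 6: 3; order 12: 2.
Total: 12.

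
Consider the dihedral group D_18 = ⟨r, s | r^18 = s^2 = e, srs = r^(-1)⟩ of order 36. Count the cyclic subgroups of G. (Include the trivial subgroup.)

A cyclic subgroup of order d is generated by each of its φ(d) elements of order d, so the cyclic subgroups of order d number (#elements of order d)/φ(d).
Cyclic subgroups by order — order 1: 1; order 2: 19; order 3: 1; order 6: 1; order 9: 1; order 18: 1.
Total: 24.

24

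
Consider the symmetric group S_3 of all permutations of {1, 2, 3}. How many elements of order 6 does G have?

No element of G has order 6 (even though 6 | 6).

0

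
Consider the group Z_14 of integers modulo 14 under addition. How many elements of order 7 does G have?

In a cyclic group of order 14, the number of elements of order d (for d | 14) is φ(d).
φ(7) = 6.

6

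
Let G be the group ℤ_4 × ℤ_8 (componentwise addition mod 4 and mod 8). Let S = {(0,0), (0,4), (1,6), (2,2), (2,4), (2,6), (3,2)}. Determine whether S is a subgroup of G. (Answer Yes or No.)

No

|S| = 7 does not divide |G| = 32, so by Lagrange S is not a subgroup.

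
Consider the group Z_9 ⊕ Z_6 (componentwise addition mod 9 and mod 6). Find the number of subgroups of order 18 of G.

4

|G| = 54 and 18 | 54, so subgroups of order 18 are possible by Lagrange.
The subgroups of order 18 are: {(0,0), (0,1), (0,2), (0,3), (0,4), (0,5), (3,0), (3,1), (3,2), (3,3), (3,4), (3,5), (6,0), (6,1), (6,2), (6,3), (6,4), (6,5)}; {(0,0), (0,3), (1,0), (1,3), (2,0), (2,3), (3,0), (3,3), (4,0), (4,3), (5,0), (5,3), (6,0), (6,3), (7,0), (7,3), (8,0), (8,3)}; {(0,0), (0,3), (1,1), (1,4), (2,2), (2,5), (3,0), (3,3), (4,1), (4,4), (5,2), (5,5), (6,0), (6,3), (7,1), (7,4), (8,2), (8,5)}; {(0,0), (0,3), (1,2), (1,5), (2,1), (2,4), (3,0), (3,3), (4,2), (4,5), (5,1), (5,4), (6,0), (6,3), (7,2), (7,5), (8,1), (8,4)}.
So G has 4 subgroups of order 18.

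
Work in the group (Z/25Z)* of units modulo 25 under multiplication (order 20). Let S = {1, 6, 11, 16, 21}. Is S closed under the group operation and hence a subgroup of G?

|S| = 5 divides |G| = 20, consistent with Lagrange.
S contains the identity, every element's inverse is in S, and S is closed under ·: it is a subgroup.
In fact S = ⟨16⟩.

Yes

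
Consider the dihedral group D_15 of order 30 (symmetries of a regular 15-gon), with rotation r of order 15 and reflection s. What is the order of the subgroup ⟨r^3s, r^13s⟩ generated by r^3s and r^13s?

|⟨r^3s⟩| = 2 and |⟨r^13s⟩| = 2, so |H| is a multiple of lcm(2, 2) = 2 and divides |G| = 30.
Closing under the operation: H = {e, r^5, r^10, r^3s, r^8s, r^13s}, so |H| = 6.

6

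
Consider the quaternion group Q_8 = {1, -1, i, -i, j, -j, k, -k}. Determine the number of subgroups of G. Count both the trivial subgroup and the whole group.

6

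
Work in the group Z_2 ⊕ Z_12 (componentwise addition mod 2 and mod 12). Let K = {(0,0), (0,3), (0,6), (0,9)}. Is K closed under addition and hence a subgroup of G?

Yes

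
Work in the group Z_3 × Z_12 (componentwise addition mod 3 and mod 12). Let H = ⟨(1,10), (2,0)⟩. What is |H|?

|⟨(1,10)⟩| = 6 and |⟨(2,0)⟩| = 3, so |H| is a multiple of lcm(6, 3) = 6 and divides |G| = 36.
Closing under the operation: H = {(0,0), (0,2), (0,4), (0,6), (0,8), (0,10), (1,0), (1,2), (1,4), (1,6), (1,8), (1,10), (2,0), (2,2), (2,4), (2,6), (2,8), (2,10)}, so |H| = 18.

18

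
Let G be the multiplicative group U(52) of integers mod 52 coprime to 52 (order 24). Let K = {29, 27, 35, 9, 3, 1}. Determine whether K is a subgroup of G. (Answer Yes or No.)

|K| = 6 divides |G| = 24, consistent with Lagrange.
K contains the identity, every element's inverse is in K, and K is closed under ·: it is a subgroup.
In fact K = ⟨3⟩.

Yes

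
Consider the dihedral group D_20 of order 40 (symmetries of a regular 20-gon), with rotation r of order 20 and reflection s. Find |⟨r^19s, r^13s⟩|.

|⟨r^19s⟩| = 2 and |⟨r^13s⟩| = 2, so |H| is a multiple of lcm(2, 2) = 2 and divides |G| = 40.
Closing under the operation: H = {e, r^2, r^4, r^6, r^8, r^10, r^12, r^14, r^16, r^18, rs, r^3s, r^5s, r^7s, r^9s, r^11s, r^13s, r^15s, r^17s, r^19s}, so |H| = 20.

20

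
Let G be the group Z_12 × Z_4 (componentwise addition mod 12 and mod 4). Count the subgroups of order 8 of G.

|G| = 48 and 8 | 48, so subgroups of order 8 are possible by Lagrange.
The subgroups of order 8 are: {(0,0), (0,1), (0,2), (0,3), (6,0), (6,1), (6,2), (6,3)}; {(0,0), (0,2), (3,0), (3,2), (6,0), (6,2), (9,0), (9,2)}; {(0,0), (0,2), (3,1), (3,3), (6,0), (6,2), (9,1), (9,3)}.
So G has 3 subgroups of order 8.

3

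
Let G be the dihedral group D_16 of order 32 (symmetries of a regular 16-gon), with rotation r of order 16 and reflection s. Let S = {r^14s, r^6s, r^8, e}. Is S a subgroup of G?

Yes

|S| = 4 divides |G| = 32, consistent with Lagrange.
S contains the identity, every element's inverse is in S, and S is closed under ·: it is a subgroup.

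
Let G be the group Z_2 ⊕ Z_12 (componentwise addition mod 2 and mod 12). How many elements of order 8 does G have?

An element (a,b) has order lcm(ord(a), ord(b)); count pairs with lcm equal to 8.
Enumerating gives 0 such elements.

0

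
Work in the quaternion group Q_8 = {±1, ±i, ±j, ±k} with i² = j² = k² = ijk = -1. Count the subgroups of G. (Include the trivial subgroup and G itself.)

6

|G| = 8, so by Lagrange every subgroup order divides 8. Divisors: 1, 2, 4, 8.
Subgroups by order — order 1: 1; order 2: 1; order 4: 3; order 8: 1.
Total: 1 + 1 + 3 + 1 = 6.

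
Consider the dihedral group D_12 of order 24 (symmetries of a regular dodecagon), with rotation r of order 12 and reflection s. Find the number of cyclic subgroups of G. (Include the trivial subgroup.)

18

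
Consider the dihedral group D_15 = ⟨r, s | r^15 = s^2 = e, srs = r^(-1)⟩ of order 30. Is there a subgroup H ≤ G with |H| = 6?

6 | 30. A subgroup of order 6 is {e, r^5, r^10, s, r^5s, r^10s}.

Yes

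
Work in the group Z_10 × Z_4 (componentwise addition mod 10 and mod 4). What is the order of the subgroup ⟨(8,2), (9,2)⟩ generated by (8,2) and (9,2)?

20

|⟨(8,2)⟩| = 10 and |⟨(9,2)⟩| = 10, so |H| is a multiple of lcm(10, 10) = 10 and divides |G| = 40.
Closing under the operation: H = {(0,0), (0,2), (1,0), (1,2), (2,0), (2,2), (3,0), (3,2), (4,0), (4,2), (5,0), (5,2), (6,0), (6,2), (7,0), (7,2), (8,0), (8,2), (9,0), (9,2)}, so |H| = 20.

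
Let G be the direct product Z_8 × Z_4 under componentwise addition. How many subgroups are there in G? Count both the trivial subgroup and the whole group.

|G| = 32, so by Lagrange every subgroup order divides 32. Divisors: 1, 2, 4, 8, 16, 32.
Subgroups by order — order 1: 1; order 2: 3; order 4: 7; order 8: 7; order 16: 3; order 32: 1.
Total: 1 + 3 + 7 + 7 + 3 + 1 = 22.

22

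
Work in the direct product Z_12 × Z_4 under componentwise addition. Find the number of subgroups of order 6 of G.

3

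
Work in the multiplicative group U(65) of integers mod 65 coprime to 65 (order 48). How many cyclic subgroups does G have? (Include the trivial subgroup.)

20

A cyclic subgroup of order d is generated by each of its φ(d) elements of order d, so the cyclic subgroups of order d number (#elements of order d)/φ(d).
Cyclic subgroups by order — order 1: 1; order 2: 3; order 3: 1; order 4: 6; order 6: 3; order 12: 6.
Total: 20.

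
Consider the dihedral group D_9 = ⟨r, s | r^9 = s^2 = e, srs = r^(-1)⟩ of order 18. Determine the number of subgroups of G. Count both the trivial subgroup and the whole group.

|G| = 18, so by Lagrange every subgroup order divides 18. Divisors: 1, 2, 3, 6, 9, 18.
Subgroups by order — order 1: 1; order 2: 9; order 3: 1; order 6: 3; order 9: 1; order 18: 1.
Total: 1 + 9 + 1 + 3 + 1 + 1 = 16.

16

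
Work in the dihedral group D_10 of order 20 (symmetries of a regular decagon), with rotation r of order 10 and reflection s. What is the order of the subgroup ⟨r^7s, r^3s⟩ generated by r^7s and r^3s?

|⟨r^7s⟩| = 2 and |⟨r^3s⟩| = 2, so |H| is a multiple of lcm(2, 2) = 2 and divides |G| = 20.
Closing under the operation: H = {e, r^2, r^4, r^6, r^8, rs, r^3s, r^5s, r^7s, r^9s}, so |H| = 10.

10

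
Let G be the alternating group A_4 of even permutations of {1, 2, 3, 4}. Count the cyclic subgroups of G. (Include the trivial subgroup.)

8

A cyclic subgroup of order d is generated by each of its φ(d) elements of order d, so the cyclic subgroups of order d number (#elements of order d)/φ(d).
Cyclic subgroups by order — order 1: 1; order 2: 3; order 3: 4.
Total: 8.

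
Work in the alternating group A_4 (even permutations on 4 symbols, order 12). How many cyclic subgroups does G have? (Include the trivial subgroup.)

A cyclic subgroup of order d is generated by each of its φ(d) elements of order d, so the cyclic subgroups of order d number (#elements of order d)/φ(d).
Cyclic subgroups by order — order 1: 1; order 2: 3; order 3: 4.
Total: 8.

8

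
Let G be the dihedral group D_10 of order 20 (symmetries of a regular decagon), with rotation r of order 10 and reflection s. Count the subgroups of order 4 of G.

|G| = 20 and 4 | 20, so subgroups of order 4 are possible by Lagrange.
The subgroups of order 4 are: {e, r^5, r^2s, r^7s}; {e, r^5, r^3s, r^8s}; {e, r^5, r^4s, r^9s}; {e, r^5, s, r^5s}; … (5 in all).
So G has 5 subgroups of order 4.

5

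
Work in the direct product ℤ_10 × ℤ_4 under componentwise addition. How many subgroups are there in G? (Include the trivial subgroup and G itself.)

16

|G| = 40, so by Lagrange every subgroup order divides 40. Divisors: 1, 2, 4, 5, 8, 10, 20, 40.
Subgroups by order — order 1: 1; order 2: 3; order 4: 3; order 5: 1; order 8: 1; order 10: 3; order 20: 3; order 40: 1.
Total: 1 + 3 + 3 + 1 + 1 + 3 + 3 + 1 = 16.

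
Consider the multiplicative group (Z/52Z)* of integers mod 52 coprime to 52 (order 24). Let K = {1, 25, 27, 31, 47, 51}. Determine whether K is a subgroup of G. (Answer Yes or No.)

No

Closure fails: 47 · 51 = 5 ∉ K. So K is not a subgroup.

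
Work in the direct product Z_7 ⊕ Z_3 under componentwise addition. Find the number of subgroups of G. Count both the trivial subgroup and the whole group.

|G| = 21, so by Lagrange every subgroup order divides 21. Divisors: 1, 3, 7, 21.
Subgroups by order — order 1: 1; order 3: 1; order 7: 1; order 21: 1.
Total: 1 + 1 + 1 + 1 = 4.

4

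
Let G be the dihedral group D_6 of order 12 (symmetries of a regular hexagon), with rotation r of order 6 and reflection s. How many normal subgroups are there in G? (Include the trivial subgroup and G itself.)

G has 16 subgroups. Checking conjugation-invariance by order — order 1: 1/1 normal; order 2: 1/7 normal; order 3: 1/1 normal; order 4: 0/3 normal; order 6: 3/3 normal; order 12: 1/1 normal.
Total normal subgroups: 7.

7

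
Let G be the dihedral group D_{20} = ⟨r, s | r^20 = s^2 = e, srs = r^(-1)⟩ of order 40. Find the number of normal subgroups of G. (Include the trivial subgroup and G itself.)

G has 48 subgroups. Checking conjugation-invariance by order — order 1: 1/1 normal; order 2: 1/21 normal; order 4: 1/11 normal; order 5: 1/1 normal; order 8: 0/5 normal; order 10: 1/5 normal; order 20: 3/3 normal; order 40: 1/1 normal.
Total normal subgroups: 9.

9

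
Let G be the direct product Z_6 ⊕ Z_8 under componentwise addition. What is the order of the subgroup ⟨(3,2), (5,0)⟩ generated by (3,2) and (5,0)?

24

|⟨(3,2)⟩| = 4 and |⟨(5,0)⟩| = 6, so |H| is a multiple of lcm(4, 6) = 12 and divides |G| = 48.
Closing under the operation: H = {(0,0), (0,2), (0,4), (0,6), (1,0), (1,2), (1,4), (1,6), (2,0), (2,2), (2,4), (2,6), (3,0), (3,2), (3,4), (3,6), (4,0), (4,2), (4,4), (4,6), (5,0), (5,2), (5,4), (5,6)}, so |H| = 24.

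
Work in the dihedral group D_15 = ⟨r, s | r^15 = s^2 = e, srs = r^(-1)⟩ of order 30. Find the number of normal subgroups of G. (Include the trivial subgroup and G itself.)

5

G has 28 subgroups. Checking conjugation-invariance by order — order 1: 1/1 normal; order 2: 0/15 normal; order 3: 1/1 normal; order 5: 1/1 normal; order 6: 0/5 normal; order 10: 0/3 normal; order 15: 1/1 normal; order 30: 1/1 normal.
Total normal subgroups: 5.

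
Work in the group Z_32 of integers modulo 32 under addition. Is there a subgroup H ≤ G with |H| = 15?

15 does not divide |G| = 32, so by Lagrange no subgroup of order 15 exists.

No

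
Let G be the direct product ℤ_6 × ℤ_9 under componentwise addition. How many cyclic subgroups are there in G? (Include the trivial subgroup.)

16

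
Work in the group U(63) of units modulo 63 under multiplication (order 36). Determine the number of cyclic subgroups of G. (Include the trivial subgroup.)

20

Group the elements of G by the cyclic subgroup they generate; each cyclic subgroup of order d accounts for φ(d) elements.
Cyclic subgroups by order — order 1: 1; order 2: 3; order 3: 4; order 6: 12.
Total: 20.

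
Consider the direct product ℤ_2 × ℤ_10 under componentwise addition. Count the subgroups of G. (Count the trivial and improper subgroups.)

10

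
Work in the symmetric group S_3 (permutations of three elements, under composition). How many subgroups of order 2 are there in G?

3

|G| = 6 and 2 | 6, so subgroups of order 2 are possible by Lagrange.
The subgroups of order 2 are: {e, (1 2)}; {e, (1 3)}; {e, (2 3)}.
So G has 3 subgroups of order 2.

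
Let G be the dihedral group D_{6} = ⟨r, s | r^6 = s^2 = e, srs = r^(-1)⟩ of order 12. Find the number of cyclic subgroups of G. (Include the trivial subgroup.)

A cyclic subgroup of order d is generated by each of its φ(d) elements of order d, so the cyclic subgroups of order d number (#elements of order d)/φ(d).
Cyclic subgroups by order — order 1: 1; order 2: 7; order 3: 1; order 6: 1.
Total: 10.

10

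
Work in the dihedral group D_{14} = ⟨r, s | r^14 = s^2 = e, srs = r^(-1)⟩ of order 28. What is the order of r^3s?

2

Computing powers of r^3s: the smallest k with (r^3s)^k = e is k = 2.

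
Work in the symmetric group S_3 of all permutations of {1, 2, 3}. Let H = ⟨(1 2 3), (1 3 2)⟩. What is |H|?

3

|⟨(1 2 3)⟩| = 3 and |⟨(1 3 2)⟩| = 3, so |H| is a multiple of lcm(3, 3) = 3 and divides |G| = 6.
Closing under the operation: H = {e, (1 2 3), (1 3 2)}, so |H| = 3.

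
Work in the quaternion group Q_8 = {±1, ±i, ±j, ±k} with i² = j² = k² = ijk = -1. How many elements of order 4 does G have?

The elements of order 4 are: i, -i, j, -j, k, -k.
That's 6.

6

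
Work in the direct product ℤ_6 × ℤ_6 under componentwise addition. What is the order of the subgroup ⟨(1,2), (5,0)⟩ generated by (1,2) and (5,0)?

18

|⟨(1,2)⟩| = 6 and |⟨(5,0)⟩| = 6, so |H| is a multiple of lcm(6, 6) = 6 and divides |G| = 36.
Closing under the operation: H = {(0,0), (0,2), (0,4), (1,0), (1,2), (1,4), (2,0), (2,2), (2,4), (3,0), (3,2), (3,4), (4,0), (4,2), (4,4), (5,0), (5,2), (5,4)}, so |H| = 18.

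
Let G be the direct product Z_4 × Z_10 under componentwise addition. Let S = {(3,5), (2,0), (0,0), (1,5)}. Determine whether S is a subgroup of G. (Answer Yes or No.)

Yes

|S| = 4 divides |G| = 40, consistent with Lagrange.
S contains the identity, every element's inverse is in S, and S is closed under +: it is a subgroup.
In fact S = ⟨(1,5)⟩.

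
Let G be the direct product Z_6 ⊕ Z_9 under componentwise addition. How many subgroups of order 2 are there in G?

|G| = 54 and 2 | 54, so subgroups of order 2 are possible by Lagrange.
The subgroups of order 2 are: {(0,0), (3,0)}.
So G has 1 subgroup of order 2.

1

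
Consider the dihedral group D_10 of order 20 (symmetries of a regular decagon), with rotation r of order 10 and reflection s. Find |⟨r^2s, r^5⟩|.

4

|⟨r^2s⟩| = 2 and |⟨r^5⟩| = 2, so |H| is a multiple of lcm(2, 2) = 2 and divides |G| = 20.
Closing under the operation: H = {e, r^5, r^2s, r^7s}, so |H| = 4.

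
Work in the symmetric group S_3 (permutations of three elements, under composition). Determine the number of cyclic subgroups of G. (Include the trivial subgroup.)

5

Each element a generates a cyclic subgroup ⟨a⟩; distinct elements may generate the same one (a cyclic group of order d has φ(d) generators).
Cyclic subgroups by order — order 1: 1; order 2: 3; order 3: 1.
Total: 5.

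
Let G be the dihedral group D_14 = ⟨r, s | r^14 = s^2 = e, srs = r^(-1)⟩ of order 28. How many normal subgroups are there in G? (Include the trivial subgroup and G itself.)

7

G has 28 subgroups. Checking conjugation-invariance by order — order 1: 1/1 normal; order 2: 1/15 normal; order 4: 0/7 normal; order 7: 1/1 normal; order 14: 3/3 normal; order 28: 1/1 normal.
Total normal subgroups: 7.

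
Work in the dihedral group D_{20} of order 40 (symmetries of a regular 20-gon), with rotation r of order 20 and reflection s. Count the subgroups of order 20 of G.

|G| = 40 and 20 | 40, so subgroups of order 20 are possible by Lagrange.
The subgroups of order 20 are: {e, r, r^2, r^3, r^4, r^5, r^6, r^7, r^8, r^9, r^10, r^11, r^12, r^13, r^14, r^15, r^16, r^17, r^18, r^19}; {e, r^2, r^4, r^6, r^8, r^10, r^12, r^14, r^16, r^18, s, r^2s, r^4s, r^6s, r^8s, r^10s, r^12s, r^14s, r^16s, r^18s}; {e, r^2, r^4, r^6, r^8, r^10, r^12, r^14, r^16, r^18, rs, r^3s, r^5s, r^7s, r^9s, r^11s, r^13s, r^15s, r^17s, r^19s}.
So G has 3 subgroups of order 20.

3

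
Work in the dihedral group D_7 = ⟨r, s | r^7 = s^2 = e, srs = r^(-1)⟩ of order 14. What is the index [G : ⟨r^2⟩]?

|⟨r^2⟩| = 7 and |G| = 14.
By Lagrange, [G : H] = |G|/|H| = 14/7 = 2.

2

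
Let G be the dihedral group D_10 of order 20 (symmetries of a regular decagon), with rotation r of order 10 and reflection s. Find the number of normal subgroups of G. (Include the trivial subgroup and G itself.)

G has 22 subgroups. Checking conjugation-invariance by order — order 1: 1/1 normal; order 2: 1/11 normal; order 4: 0/5 normal; order 5: 1/1 normal; order 10: 3/3 normal; order 20: 1/1 normal.
Total normal subgroups: 7.

7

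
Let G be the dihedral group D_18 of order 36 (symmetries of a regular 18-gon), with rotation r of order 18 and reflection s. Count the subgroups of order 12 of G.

|G| = 36 and 12 | 36, so subgroups of order 12 are possible by Lagrange.
The subgroups of order 12 are: {e, r^3, r^6, r^9, r^12, r^15, rs, r^4s, r^7s, r^10s, r^13s, r^16s}; {e, r^3, r^6, r^9, r^12, r^15, r^2s, r^5s, r^8s, r^11s, r^14s, r^17s}; {e, r^3, r^6, r^9, r^12, r^15, s, r^3s, r^6s, r^9s, r^12s, r^15s}.
So G has 3 subgroups of order 12.

3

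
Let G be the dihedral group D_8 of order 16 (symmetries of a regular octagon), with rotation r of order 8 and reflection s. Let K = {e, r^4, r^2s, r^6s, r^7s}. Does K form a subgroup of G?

|K| = 5 does not divide |G| = 16, so by Lagrange K is not a subgroup.

No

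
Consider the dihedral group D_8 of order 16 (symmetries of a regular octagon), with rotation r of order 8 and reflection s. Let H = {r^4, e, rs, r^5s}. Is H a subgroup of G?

|H| = 4 divides |G| = 16, consistent with Lagrange.
H contains the identity, every element's inverse is in H, and H is closed under ·: it is a subgroup.

Yes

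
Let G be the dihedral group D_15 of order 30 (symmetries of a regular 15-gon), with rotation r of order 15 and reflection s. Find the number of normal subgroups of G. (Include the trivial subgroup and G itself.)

5

G has 28 subgroups. Checking conjugation-invariance by order — order 1: 1/1 normal; order 2: 0/15 normal; order 3: 1/1 normal; order 5: 1/1 normal; order 6: 0/5 normal; order 10: 0/3 normal; order 15: 1/1 normal; order 30: 1/1 normal.
Total normal subgroups: 5.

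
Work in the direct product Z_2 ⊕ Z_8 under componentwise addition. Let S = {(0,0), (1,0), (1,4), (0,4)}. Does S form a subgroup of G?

|S| = 4 divides |G| = 16, consistent with Lagrange.
S contains the identity, every element's inverse is in S, and S is closed under +: it is a subgroup.

Yes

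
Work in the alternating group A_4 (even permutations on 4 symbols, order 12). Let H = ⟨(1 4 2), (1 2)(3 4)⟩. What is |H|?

|⟨(1 4 2)⟩| = 3 and |⟨(1 2)(3 4)⟩| = 2, so |H| is a multiple of lcm(3, 2) = 6 and divides |G| = 12.
Closing {(1 4 2), (1 2)(3 4)} under the group operation gives all of G, so |H| = 12.

12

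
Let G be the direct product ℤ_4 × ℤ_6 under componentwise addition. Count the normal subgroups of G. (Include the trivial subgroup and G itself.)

G is abelian, so every subgroup is normal.
G has 16 subgroups in total, hence 16 normal subgroups.

16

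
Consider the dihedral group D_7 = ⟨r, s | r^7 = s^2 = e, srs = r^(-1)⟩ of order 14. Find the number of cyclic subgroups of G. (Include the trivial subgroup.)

9

Group the elements of G by the cyclic subgroup they generate; each cyclic subgroup of order d accounts for φ(d) elements.
Cyclic subgroups by order — order 1: 1; order 2: 7; order 7: 1.
Total: 9.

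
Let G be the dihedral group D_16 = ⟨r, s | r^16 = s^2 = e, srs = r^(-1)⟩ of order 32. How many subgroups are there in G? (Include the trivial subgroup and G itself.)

36

|G| = 32, so by Lagrange every subgroup order divides 32. Divisors: 1, 2, 4, 8, 16, 32.
Subgroups by order — order 1: 1; order 2: 17; order 4: 9; order 8: 5; order 16: 3; order 32: 1.
Total: 1 + 17 + 9 + 5 + 3 + 1 = 36.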